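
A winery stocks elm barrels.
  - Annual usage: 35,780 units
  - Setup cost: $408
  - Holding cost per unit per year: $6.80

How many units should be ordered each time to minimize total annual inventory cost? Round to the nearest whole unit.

2,072 units

2DS/H = 2·35,780·408/6.8 = 4,293,600.00
EOQ = √4,293,600.00 ≈ 2,072.10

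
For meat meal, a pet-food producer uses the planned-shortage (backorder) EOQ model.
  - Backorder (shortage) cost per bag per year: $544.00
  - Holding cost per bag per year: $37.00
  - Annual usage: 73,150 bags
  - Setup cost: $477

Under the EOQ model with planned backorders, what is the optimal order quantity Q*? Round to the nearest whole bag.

1,419 bags

Basic EOQ = √(2·73,150·477/37) = 1,373.348
Backorder adjustment √((H+b)/b) = √((37+544)/544) = 1.0334
Q* = 1,373.348 × 1.0334 ≈ 1,419.28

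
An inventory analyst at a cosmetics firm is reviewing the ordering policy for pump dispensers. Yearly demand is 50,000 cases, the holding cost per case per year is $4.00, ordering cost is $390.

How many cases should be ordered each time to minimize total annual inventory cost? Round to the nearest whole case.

3,122 cases

EOQ = √(2DS/H) = √(2 × 50,000 × 390 / 4)
    = √(9,750,000.00) ≈ 3,122.50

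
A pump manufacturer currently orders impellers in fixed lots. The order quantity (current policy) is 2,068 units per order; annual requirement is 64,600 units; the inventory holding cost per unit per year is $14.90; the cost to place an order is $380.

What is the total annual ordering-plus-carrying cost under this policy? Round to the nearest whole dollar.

$27,277

Ordering: D/Q × S = 64,600/2,068 × $380 = $11,870.41
Holding:  Q/2 × H = 2,068/2 × $14.9 = $15,406.60
Total = $11,870.41 + $15,406.60 = $27,277.01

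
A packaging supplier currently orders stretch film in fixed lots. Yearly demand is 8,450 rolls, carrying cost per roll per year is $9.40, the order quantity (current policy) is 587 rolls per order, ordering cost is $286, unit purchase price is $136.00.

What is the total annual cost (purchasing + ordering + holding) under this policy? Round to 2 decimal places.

$1,156,075.94

Ordering: D/Q × S = 8,450/587 × $286 = $4,117.04
Holding:  Q/2 × H = 587/2 × $9.4 = $2,758.90
Purchase cost = D·C = 8,450 × 136 = $1,149,200.00
Total = $4,117.04 + $2,758.90 + $1,149,200.00 = $1,156,075.94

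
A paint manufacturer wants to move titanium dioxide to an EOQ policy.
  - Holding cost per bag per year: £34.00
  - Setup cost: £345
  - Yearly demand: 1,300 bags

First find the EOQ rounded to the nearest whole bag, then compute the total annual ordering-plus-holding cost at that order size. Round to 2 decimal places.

EOQ = √(2DS/H) = √(2 × 1,300 × 345 / 34)
    = √(26,382.35) ≈ 162.43 → Q = 162 bags
Ordering: D/Q × S = 1,300/162 × £345 = £2,768.52
Holding:  Q/2 × H = 162/2 × £34 = £2,754.00
Total = £2,768.52 + £2,754.00 = £5,522.52

£5,522.52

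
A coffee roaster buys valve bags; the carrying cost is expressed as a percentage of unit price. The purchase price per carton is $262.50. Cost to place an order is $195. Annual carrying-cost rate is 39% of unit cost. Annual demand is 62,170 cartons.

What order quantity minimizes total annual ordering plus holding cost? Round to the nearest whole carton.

487 cartons

Carrying cost H = $262.5 × 39% = $102.3750/carton/yr
Q* = √(2·D·S / H) = √(2·62,170·195 / 102.375) = √236,838.1 ≈ 486.66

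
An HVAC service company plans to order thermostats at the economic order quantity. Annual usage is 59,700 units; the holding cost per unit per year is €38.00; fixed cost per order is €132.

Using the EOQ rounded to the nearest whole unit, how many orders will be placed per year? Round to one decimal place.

92.7 orders per year

Optimal lot size Q* = (2 × 59,700 × €132 / €38)^½ ≈ 644.02 → Q = 644
N = D/Q = 59,700/644 ≈ 92.702 orders/yr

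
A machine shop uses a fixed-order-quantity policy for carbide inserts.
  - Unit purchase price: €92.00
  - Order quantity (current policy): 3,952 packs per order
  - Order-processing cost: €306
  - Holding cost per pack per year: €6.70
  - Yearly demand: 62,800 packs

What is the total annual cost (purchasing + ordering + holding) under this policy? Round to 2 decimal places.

Orders/yr = 62,800/3,952 = 15.891; ordering cost = 15.891 × €306 = €4,862.55
Average inventory = 3,952/2 = 1976; holding cost = 1976 × €6.7 = €13,239.20
Purchase cost = D·C = 62,800 × 92 = €5,777,600.00
Total = €4,862.55 + €13,239.20 + €5,777,600.00 = €5,795,701.75

€5,795,701.75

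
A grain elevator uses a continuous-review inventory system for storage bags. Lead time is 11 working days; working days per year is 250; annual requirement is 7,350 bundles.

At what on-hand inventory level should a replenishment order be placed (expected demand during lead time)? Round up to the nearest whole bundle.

Daily demand d = 7,350 / 250 = 29.400 bundles/day
Demand during lead time = 29.400 × 11 = 323.40
Reorder point = 323.40 → round up

324 bundles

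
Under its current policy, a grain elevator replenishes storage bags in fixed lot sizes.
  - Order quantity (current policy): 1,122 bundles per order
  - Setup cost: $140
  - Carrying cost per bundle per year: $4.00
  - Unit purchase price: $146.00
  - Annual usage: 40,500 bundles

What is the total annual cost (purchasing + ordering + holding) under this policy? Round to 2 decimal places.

$5,920,297.48

Ordering: D/Q × S = 40,500/1,122 × $140 = $5,053.48
Holding:  Q/2 × H = 1,122/2 × $4 = $2,244.00
Purchase cost = D·C = 40,500 × 146 = $5,913,000.00
Total = $5,053.48 + $2,244.00 + $5,913,000.00 = $5,920,297.48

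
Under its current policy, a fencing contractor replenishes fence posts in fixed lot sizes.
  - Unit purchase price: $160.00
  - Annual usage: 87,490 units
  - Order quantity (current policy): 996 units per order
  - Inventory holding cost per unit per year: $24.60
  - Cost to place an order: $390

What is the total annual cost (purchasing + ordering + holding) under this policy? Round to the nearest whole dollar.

$14,044,909

Orders/yr = 87,490/996 = 87.841; ordering cost = 87.841 × $390 = $34,258.13
Average inventory = 996/2 = 498; holding cost = 498 × $24.6 = $12,250.80
Purchase cost = D·C = 87,490 × 160 = $13,998,400.00
Total = $34,258.13 + $12,250.80 + $13,998,400.00 = $14,044,908.93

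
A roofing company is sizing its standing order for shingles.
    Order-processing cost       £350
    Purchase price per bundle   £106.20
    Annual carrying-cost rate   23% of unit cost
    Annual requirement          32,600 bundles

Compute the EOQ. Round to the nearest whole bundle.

Holding cost per bundle per year: H = 23% × £106.2 = £24.4260
EOQ = √(2DS/H) = √(2 × 32,600 × 350 / 24.426)
    = √(934,250.39) ≈ 966.57

967 bundles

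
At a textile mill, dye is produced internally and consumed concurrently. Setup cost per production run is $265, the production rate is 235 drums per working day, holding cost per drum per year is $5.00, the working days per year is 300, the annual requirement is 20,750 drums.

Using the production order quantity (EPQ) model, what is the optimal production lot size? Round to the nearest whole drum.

d = 20,750/300 = 69.1667 drums/day;  effective holding cost H(1 − d/p) = 5·(1 − 69.1667/235) = 3.52837
Q* = √(2DS / H_eff) = √(2·20,750·265 / 3.52837) ≈ 1,765.47

1,765 drums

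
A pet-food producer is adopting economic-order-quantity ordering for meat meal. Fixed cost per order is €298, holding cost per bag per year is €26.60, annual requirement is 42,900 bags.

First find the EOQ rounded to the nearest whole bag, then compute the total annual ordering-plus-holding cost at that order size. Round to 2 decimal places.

€26,079.10

EOQ = √(2DS/H) = √(2 × 42,900 × 298 / 26.6)
    = √(961,218.05) ≈ 980.42 → Q = 980 bags
Ordering: D/Q × S = 42,900/980 × €298 = €13,045.10
Holding:  Q/2 × H = 980/2 × €26.6 = €13,034.00
Total = €13,045.10 + €13,034.00 = €26,079.10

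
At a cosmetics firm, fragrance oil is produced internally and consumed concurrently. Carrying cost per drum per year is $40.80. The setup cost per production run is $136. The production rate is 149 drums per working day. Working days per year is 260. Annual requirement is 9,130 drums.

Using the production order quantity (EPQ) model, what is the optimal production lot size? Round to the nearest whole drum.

Daily demand d = 9,130/260 = 35.115; p = 149; 1 − d/p = 0.76433
EPQ = √(2DS / (H(1 − d/p)))
    = √(2 × 9,130 × 136 / (40.8 × 0.76433)) ≈ 282.20

282 drums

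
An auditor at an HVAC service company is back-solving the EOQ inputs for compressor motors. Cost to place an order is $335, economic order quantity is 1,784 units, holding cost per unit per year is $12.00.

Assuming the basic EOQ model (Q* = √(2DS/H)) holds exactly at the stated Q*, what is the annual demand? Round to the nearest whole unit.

57,003 units per year

EOQ relation: Q² = 2DS/H, so rearrange for the unknown.
D = Q²H / (2S) = 1,784² × 12 / (2 × 335) = 57,002.79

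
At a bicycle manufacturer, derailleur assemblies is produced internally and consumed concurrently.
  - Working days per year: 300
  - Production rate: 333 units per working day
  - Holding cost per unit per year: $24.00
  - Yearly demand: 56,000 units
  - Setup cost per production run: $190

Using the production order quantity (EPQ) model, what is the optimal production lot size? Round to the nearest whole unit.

1,420 units

Daily demand d = 56,000/300 = 186.667; p = 333; 1 − d/p = 0.43944
EPQ = √(2DS / (H(1 − d/p)))
    = √(2 × 56,000 × 190 / (24 × 0.43944)) ≈ 1,420.47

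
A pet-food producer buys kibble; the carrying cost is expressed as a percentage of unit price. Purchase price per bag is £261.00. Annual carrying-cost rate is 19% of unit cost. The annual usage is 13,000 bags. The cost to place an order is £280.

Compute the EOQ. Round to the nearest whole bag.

383 bags

H = i·C = 0.19 × £261 = £49.5900 per bag-year
Q* = √(2·D·S / H) = √(2·13,000·280 / 49.59) = √146,803.8 ≈ 383.15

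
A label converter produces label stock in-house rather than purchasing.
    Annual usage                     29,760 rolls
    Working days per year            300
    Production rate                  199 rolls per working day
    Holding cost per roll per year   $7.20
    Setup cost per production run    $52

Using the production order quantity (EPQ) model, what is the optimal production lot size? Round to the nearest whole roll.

d = 29,760/300 = 99.2000 rolls/day;  effective holding cost H(1 − d/p) = 7.2·(1 − 99.2000/199) = 3.61085
Q* = √(2DS / H_eff) = √(2·29,760·52 / 3.61085) ≈ 925.82

926 rolls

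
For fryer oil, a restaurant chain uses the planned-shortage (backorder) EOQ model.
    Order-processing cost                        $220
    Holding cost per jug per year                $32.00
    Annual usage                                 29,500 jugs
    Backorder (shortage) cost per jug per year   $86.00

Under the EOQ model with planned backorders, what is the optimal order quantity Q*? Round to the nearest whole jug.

Q* = √(2DS/H) · √((H + b)/b)
   = √(2 × 29,500 × 220 / 32) · √((32 + 86) / 86)
   = 636.887 × 1.1714 ≈ 746.03

746 jugs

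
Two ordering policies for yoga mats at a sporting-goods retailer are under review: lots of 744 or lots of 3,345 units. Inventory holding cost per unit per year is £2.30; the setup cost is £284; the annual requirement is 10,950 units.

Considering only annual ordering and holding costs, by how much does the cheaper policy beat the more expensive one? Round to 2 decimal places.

£259.00

Annual cost at Q: ordering D·S/Q plus holding Q·H/2.
TC(744) = (10,950/744)×284 + (744/2)×2.3 = £5,035.44
TC(3,345) = (10,950/3,345)×284 + (3,345/2)×2.3 = £4,776.44
Cheaper: Q = 3,345.  Difference = £259.00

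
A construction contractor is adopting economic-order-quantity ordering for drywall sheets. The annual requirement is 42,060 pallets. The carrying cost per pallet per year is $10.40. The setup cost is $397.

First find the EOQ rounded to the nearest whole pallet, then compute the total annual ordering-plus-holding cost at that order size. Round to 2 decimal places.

$18,636.38

Q* = √(2·D·S / H) = √(2·42,060·397 / 10.4) = √3,211,119.2 ≈ 1,791.96 → Q = 1,792 pallets
Annual ordering cost = (D/Q)·S = (42,060/1,792) × 397 = $9,317.98
Annual holding cost  = (Q/2)·H = (1,792/2) × 10.4 = $9,318.40
Total = $9,317.98 + $9,318.40 = $18,636.38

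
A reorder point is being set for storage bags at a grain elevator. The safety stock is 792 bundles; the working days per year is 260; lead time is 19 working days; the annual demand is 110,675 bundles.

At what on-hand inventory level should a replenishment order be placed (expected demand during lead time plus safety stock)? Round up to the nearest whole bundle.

8,880 bundles

Daily demand d = 110,675 / 260 = 425.673 bundles/day
Demand during lead time = 425.673 × 19 = 8,087.79
Reorder point = 8,087.79 + 792 = 8,879.79 → round up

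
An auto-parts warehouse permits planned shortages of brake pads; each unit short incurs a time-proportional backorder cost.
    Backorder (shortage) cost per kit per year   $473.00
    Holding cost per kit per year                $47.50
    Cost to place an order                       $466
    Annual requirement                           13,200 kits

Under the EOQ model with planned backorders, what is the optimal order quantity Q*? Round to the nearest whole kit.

Q* = √(2DS/H) · √((H + b)/b)
   = √(2 × 13,200 × 466 / 47.5) · √((47.5 + 473) / 473)
   = 508.918 × 1.0490 ≈ 533.86

534 kits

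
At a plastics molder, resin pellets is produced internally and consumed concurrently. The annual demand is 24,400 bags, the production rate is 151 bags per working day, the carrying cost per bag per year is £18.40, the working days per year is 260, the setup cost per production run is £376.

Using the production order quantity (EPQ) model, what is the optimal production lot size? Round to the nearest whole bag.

1,623 bags

Daily demand d = 24,400/260 = 93.846; p = 151; 1 − d/p = 0.37850
EPQ = √(2DS / (H(1 − d/p)))
    = √(2 × 24,400 × 376 / (18.4 × 0.37850)) ≈ 1,623.16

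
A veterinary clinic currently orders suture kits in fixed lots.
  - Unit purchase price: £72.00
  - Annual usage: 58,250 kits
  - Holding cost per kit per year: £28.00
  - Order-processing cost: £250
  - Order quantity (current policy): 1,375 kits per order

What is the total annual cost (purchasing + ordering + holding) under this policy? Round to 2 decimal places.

Ordering: D/Q × S = 58,250/1,375 × £250 = £10,590.91
Holding:  Q/2 × H = 1,375/2 × £28 = £19,250.00
Purchase cost = D·C = 58,250 × 72 = £4,194,000.00
Total = £10,590.91 + £19,250.00 + £4,194,000.00 = £4,223,840.91

£4,223,840.91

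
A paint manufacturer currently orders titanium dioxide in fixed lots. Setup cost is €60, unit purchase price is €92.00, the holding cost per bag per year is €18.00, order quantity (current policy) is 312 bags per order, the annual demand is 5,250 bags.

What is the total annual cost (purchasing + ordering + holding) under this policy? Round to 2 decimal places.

Ordering: D/Q × S = 5,250/312 × €60 = €1,009.62
Holding:  Q/2 × H = 312/2 × €18 = €2,808.00
Purchase cost = D·C = 5,250 × 92 = €483,000.00
Total = €1,009.62 + €2,808.00 + €483,000.00 = €486,817.62

€486,817.62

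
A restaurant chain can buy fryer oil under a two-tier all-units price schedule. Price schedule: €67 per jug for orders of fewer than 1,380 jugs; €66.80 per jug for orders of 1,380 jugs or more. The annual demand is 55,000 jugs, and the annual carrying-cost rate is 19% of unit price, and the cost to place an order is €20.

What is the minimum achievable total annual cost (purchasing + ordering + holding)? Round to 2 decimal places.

€3,683,554.58

H₁ = 19%×€67 = €12.7300;  H₂ = 19%×€66.80 = €12.6920
EOQ₁ = √(2×55,000×20/12.7300) = 415.72  (< 1,380, feasible at tier 1)
EOQ₂ = √(2×55,000×20/12.6920) = 416.34  (< 1,380 → use Q = 1,380 at tier-2 price)
TC(tier 1 (EOQ₁), Q≈415.7) = €3,690,292.07
TC(tier 2, Q≈1,380.0) = €3,683,554.58
Minimum at tier 2: €3,683,554.58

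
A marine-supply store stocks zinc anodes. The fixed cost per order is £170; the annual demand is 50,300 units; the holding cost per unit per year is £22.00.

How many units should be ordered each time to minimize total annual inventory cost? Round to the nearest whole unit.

Q* = √(2·D·S / H) = √(2·50,300·170 / 22) = √777,363.6 ≈ 881.68

882 units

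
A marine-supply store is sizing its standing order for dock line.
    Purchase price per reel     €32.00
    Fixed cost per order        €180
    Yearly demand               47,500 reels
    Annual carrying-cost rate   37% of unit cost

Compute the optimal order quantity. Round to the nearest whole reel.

Holding cost per reel per year: H = 37% × €32 = €11.8400
Optimal lot size Q* = (2 × 47,500 × €180 / €11.84)^½ ≈ 1,201.77

1,202 reels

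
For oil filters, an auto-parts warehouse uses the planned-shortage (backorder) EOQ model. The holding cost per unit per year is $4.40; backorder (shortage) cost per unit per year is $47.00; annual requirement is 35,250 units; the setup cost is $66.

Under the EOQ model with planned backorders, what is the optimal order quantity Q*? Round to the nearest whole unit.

1,075 units

Basic EOQ = √(2·35,250·66/4.4) = 1,028.348
Backorder adjustment √((H+b)/b) = √((4.4+47)/47) = 1.0458
Q* = 1,028.348 × 1.0458 ≈ 1,075.41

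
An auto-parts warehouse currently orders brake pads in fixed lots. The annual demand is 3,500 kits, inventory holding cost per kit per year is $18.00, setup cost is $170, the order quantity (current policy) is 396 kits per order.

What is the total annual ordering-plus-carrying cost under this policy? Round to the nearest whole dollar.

$5,067

Annual ordering cost = (D/Q)·S = (3,500/396) × 170 = $1,502.53
Annual holding cost  = (Q/2)·H = (396/2) × 18 = $3,564.00
Total = $1,502.53 + $3,564.00 = $5,066.53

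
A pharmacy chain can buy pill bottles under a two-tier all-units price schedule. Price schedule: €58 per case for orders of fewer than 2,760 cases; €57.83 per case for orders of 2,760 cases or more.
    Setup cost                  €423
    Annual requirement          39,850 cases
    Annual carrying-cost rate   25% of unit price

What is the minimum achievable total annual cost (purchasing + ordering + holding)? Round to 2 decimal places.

€2,330,584.30

H₁ = 25%×€58 = €14.5000;  H₂ = 25%×€57.83 = €14.4575
EOQ₁ = √(2×39,850×423/14.5000) = 1,524.81  (< 2,760, feasible at tier 1)
EOQ₂ = √(2×39,850×423/14.4575) = 1,527.05  (< 2,760 → use Q = 2,760 at tier-2 price)
TC(tier 1 (EOQ₁), Q≈1,524.8) = €2,333,409.73
TC(tier 2, Q≈2,760.0) = €2,330,584.30
Minimum at tier 2: €2,330,584.30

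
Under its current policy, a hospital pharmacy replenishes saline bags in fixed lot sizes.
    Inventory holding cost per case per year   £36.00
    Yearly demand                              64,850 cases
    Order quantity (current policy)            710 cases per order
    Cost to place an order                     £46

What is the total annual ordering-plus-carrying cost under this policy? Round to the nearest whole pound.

£16,982

Ordering: D/Q × S = 64,850/710 × £46 = £4,201.55
Holding:  Q/2 × H = 710/2 × £36 = £12,780.00
Total = £4,201.55 + £12,780.00 = £16,981.55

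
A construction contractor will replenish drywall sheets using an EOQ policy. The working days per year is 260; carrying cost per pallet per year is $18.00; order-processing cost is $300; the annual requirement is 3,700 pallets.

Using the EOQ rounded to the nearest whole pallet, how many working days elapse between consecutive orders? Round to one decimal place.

24.7 days

Q* = √(2·D·S / H) = √(2·3,700·300 / 18) = √123,333.3 ≈ 351.19 → Q = 351 pallets
T = Q/D × 260 days = 351/3,700 × 260 = 24.665 days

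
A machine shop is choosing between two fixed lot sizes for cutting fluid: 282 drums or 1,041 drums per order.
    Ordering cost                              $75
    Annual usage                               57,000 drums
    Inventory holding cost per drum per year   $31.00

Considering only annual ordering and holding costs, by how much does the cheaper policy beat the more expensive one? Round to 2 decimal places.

$711.55

For each Q, cost = (D/Q)·S + (Q/2)·H.
TC(282) = (57,000/282)×75 + (282/2)×31 = $19,530.57
TC(1,041) = (57,000/1,041)×75 + (1,041/2)×31 = $20,242.13
Lots of 282 are cheaper by $711.55.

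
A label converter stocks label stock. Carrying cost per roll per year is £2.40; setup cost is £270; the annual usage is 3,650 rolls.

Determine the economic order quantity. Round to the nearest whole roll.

906 rolls

Q* = √(2·D·S / H) = √(2·3,650·270 / 2.4) = √821,250.0 ≈ 906.23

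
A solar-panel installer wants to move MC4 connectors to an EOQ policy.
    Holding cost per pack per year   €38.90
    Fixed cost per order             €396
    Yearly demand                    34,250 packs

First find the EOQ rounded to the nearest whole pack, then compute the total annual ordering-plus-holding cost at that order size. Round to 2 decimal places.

€32,483.86

EOQ = √(2DS/H) = √(2 × 34,250 × 396 / 38.9)
    = √(697,326.48) ≈ 835.06 → Q = 835 packs
Orders/yr = 34,250/835 = 41.018; ordering cost = 41.018 × €396 = €16,243.11
Average inventory = 835/2 = 417.5; holding cost = 417.5 × €38.9 = €16,240.75
Total = €16,243.11 + €16,240.75 = €32,483.86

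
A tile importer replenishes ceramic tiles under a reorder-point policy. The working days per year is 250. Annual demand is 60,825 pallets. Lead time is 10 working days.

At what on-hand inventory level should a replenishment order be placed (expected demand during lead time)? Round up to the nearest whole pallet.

Daily demand d = 60,825 / 250 = 243.300 pallets/day
Demand during lead time = 243.300 × 10 = 2,433.00
Reorder point = 2,433.00 → round up

2,433 pallets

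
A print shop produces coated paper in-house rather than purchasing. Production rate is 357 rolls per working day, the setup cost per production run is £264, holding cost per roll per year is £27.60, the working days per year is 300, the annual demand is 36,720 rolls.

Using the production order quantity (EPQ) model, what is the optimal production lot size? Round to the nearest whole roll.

1,034 rolls

Daily demand d = 36,720/300 = 122.400; p = 357; 1 − d/p = 0.65714
EPQ = √(2DS / (H(1 − d/p)))
    = √(2 × 36,720 × 264 / (27.6 × 0.65714)) ≈ 1,033.91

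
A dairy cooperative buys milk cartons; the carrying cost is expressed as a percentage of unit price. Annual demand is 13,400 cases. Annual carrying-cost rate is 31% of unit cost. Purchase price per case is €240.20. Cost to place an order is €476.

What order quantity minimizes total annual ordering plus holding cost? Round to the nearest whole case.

Holding cost per case per year: H = 31% × €240.2 = €74.4620
Q* = √(2·D·S / H) = √(2·13,400·476 / 74.462) = √171,319.6 ≈ 413.91

414 cases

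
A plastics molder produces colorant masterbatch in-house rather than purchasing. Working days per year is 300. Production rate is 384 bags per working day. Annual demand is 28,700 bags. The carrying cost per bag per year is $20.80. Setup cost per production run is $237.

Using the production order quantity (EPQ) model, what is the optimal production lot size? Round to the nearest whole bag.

d = 28,700/300 = 95.6667 bags/day;  effective holding cost H(1 − d/p) = 20.8·(1 − 95.6667/384) = 15.61806
Q* = √(2DS / H_eff) = √(2·28,700·237 / 15.61806) ≈ 933.29

933 bags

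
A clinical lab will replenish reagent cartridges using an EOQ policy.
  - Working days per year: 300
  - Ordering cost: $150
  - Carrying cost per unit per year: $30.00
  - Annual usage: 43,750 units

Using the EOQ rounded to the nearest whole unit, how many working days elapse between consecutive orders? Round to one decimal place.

Optimal lot size Q* = (2 × 43,750 × $150 / $30)^½ ≈ 661.44 → Q = 661 units
Cycle time = (working days × Q)/D = (300 × 661) / 43,750 = 4.533 days

4.5 days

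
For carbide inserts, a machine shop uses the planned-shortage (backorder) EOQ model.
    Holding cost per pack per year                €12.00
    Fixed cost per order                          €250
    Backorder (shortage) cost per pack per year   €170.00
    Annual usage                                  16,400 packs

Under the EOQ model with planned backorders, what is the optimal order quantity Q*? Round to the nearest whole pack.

855 packs

Basic EOQ = √(2·16,400·250/12) = 826.640
Backorder adjustment √((H+b)/b) = √((12+170)/170) = 1.0347
Q* = 826.640 × 1.0347 ≈ 855.32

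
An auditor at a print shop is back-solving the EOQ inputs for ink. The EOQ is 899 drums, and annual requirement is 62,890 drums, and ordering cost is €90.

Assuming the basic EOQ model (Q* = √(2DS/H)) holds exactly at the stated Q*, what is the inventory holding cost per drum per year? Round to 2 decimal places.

EOQ relation: Q² = 2DS/H, so rearrange for the unknown.
H = 2DS / Q² = 2 × 62,890 × 90 / 899² = 14.0067

€14.01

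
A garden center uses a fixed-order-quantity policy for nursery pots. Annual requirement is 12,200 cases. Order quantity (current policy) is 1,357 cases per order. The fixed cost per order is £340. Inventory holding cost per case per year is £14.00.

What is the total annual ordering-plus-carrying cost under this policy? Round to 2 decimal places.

£12,555.74

Orders/yr = 12,200/1,357 = 8.990; ordering cost = 8.990 × £340 = £3,056.74
Average inventory = 1,357/2 = 678.5; holding cost = 678.5 × £14 = £9,499.00
Total = £3,056.74 + £9,499.00 = £12,555.74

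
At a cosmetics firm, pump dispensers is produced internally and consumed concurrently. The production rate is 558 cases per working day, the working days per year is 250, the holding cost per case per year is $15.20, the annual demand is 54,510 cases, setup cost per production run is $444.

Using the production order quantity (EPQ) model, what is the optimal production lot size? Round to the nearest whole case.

2,286 cases

d = 54,510/250 = 218.0400 cases/day;  effective holding cost H(1 − d/p) = 15.2·(1 − 218.0400/558) = 9.26056
Q* = √(2DS / H_eff) = √(2·54,510·444 / 9.26056) ≈ 2,286.26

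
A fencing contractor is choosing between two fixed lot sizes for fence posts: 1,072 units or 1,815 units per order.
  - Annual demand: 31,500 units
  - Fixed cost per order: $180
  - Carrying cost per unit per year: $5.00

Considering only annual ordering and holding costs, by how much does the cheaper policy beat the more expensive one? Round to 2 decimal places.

$307.71

For each Q, cost = (D/Q)·S + (Q/2)·H.
TC(1,072) = (31,500/1,072)×180 + (1,072/2)×5 = $7,969.18
TC(1,815) = (31,500/1,815)×180 + (1,815/2)×5 = $7,661.47
Cheaper: Q = 1,815.  Difference = $307.71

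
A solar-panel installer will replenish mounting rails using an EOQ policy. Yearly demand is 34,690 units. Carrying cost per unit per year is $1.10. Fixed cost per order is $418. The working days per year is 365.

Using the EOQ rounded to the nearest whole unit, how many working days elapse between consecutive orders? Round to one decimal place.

Q* = √(2·D·S / H) = √(2·34,690·418 / 1.1) = √26,364,400.0 ≈ 5,134.63 → Q = 5,135 units
Cycle time = (working days × Q)/D = (365 × 5,135) / 34,690 = 54.029 days

54.0 days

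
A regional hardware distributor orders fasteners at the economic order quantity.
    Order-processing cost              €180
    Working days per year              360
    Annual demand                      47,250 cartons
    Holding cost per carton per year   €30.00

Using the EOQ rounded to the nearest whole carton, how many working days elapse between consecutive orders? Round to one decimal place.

5.7 days

EOQ = √(2DS/H) = √(2 × 47,250 × 180 / 30)
    = √(567,000.00) ≈ 752.99 → Q = 753 cartons
Cycle time = (working days × Q)/D = (360 × 753) / 47,250 = 5.737 days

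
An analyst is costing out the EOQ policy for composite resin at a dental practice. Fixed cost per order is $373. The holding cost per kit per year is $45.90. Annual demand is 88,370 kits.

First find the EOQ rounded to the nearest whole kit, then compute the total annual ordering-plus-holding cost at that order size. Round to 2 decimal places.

Q* = √(2·D·S / H) = √(2·88,370·373 / 45.9) = √1,436,253.2 ≈ 1,198.44 → Q = 1,198 kits
Ordering: D/Q × S = 88,370/1,198 × $373 = $27,514.20
Holding:  Q/2 × H = 1,198/2 × $45.9 = $27,494.10
Total = $27,514.20 + $27,494.10 = $55,008.30

$55,008.30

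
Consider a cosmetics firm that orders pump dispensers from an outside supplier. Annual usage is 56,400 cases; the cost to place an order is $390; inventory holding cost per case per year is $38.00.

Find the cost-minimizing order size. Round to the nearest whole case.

Q* = √(2·D·S / H) = √(2·56,400·390 / 38) = √1,157,684.2 ≈ 1,075.96

1,076 cases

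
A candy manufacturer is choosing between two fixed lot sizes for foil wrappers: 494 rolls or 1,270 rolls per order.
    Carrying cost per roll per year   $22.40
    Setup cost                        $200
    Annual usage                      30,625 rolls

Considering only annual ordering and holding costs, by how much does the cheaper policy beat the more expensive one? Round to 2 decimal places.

Annual cost at Q: ordering D·S/Q plus holding Q·H/2.
TC(494) = (30,625/494)×200 + (494/2)×22.4 = $17,931.59
TC(1,270) = (30,625/1,270)×200 + (1,270/2)×22.4 = $19,046.83
|ΔTC| = |$17,931.59 − $19,046.83| = $1,115.25

$1,115.25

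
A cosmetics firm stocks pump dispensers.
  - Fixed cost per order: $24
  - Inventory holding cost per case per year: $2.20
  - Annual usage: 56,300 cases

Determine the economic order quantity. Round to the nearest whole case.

EOQ = √(2DS/H) = √(2 × 56,300 × 24 / 2.2)
    = √(1,228,363.64) ≈ 1,108.32

1,108 cases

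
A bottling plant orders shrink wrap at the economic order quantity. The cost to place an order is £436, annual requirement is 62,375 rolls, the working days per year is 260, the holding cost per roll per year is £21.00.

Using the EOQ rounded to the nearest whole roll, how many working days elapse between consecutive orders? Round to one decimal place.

Q* = √(2·D·S / H) = √(2·62,375·436 / 21) = √2,590,047.6 ≈ 1,609.36 → Q = 1,609 rolls
Days between orders = 260 / (D/Q) = 260 / 38.766 ≈ 6.707

6.7 days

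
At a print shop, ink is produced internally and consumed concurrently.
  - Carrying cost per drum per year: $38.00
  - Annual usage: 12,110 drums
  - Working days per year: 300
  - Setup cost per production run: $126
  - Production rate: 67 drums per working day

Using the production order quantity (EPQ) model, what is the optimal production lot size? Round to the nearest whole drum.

449 drums

Daily demand d = 12,110/300 = 40.367; p = 67; 1 − d/p = 0.39751
EPQ = √(2DS / (H(1 − d/p)))
    = √(2 × 12,110 × 126 / (38 × 0.39751)) ≈ 449.47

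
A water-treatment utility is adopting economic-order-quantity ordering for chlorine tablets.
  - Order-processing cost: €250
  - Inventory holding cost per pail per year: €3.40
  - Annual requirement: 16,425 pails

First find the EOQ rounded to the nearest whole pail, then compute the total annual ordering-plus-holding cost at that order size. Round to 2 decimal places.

Optimal lot size Q* = (2 × 16,425 × €250 / €3.4)^½ ≈ 1,554.17 → Q = 1,554 pails
Annual ordering cost = (D/Q)·S = (16,425/1,554) × 250 = €2,642.37
Annual holding cost  = (Q/2)·H = (1,554/2) × 3.4 = €2,641.80
Total = €2,642.37 + €2,641.80 = €5,284.17

€5,284.17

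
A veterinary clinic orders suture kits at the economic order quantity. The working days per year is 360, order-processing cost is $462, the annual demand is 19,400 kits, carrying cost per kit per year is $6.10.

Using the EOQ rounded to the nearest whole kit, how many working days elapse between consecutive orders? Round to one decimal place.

31.8 days

2DS/H = 2·19,400·462/6.1 = 2,938,622.95
EOQ = √2,938,622.95 ≈ 1,714.24 → Q = 1,714 kits
Cycle time = (working days × Q)/D = (360 × 1,714) / 19,400 = 31.806 days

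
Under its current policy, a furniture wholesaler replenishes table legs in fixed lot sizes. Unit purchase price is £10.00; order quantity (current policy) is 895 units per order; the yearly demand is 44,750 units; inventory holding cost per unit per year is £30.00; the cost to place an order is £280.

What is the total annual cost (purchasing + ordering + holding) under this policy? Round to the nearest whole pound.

£474,925

Annual ordering cost = (D/Q)·S = (44,750/895) × 280 = £14,000.00
Annual holding cost  = (Q/2)·H = (895/2) × 30 = £13,425.00
Purchase cost = D·C = 44,750 × 10 = £447,500.00
Total = £14,000.00 + £13,425.00 + £447,500.00 = £474,925.00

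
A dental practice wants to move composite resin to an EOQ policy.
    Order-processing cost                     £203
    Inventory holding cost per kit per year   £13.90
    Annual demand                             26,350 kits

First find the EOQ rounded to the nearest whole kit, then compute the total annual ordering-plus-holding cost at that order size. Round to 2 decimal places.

Q* = √(2·D·S / H) = √(2·26,350·203 / 13.9) = √769,647.5 ≈ 877.30 → Q = 877 kits
Annual ordering cost = (D/Q)·S = (26,350/877) × 203 = £6,099.26
Annual holding cost  = (Q/2)·H = (877/2) × 13.9 = £6,095.15
Total = £6,099.26 + £6,095.15 = £12,194.41

£12,194.41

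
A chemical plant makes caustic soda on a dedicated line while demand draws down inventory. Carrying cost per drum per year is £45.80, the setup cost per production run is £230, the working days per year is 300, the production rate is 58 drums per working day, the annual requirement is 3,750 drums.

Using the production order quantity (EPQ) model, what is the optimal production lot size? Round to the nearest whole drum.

d = 3,750/300 = 12.5000 drums/day;  effective holding cost H(1 − d/p) = 45.8·(1 − 12.5000/58) = 35.92931
Q* = √(2DS / H_eff) = √(2·3,750·230 / 35.92931) ≈ 219.11

219 drums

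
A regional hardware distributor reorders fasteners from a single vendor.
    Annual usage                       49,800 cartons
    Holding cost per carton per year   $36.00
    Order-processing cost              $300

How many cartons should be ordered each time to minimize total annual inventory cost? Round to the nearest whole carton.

Q* = √(2·D·S / H) = √(2·49,800·300 / 36) = √830,000.0 ≈ 911.04

911 cartons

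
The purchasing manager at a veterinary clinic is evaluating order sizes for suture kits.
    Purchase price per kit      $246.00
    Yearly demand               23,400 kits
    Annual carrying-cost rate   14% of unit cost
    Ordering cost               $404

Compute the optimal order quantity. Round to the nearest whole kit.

H = i·C = 0.14 × $246 = $34.4400 per kit-year
2DS/H = 2·23,400·404/34.44 = 548,989.55
EOQ = √548,989.55 ≈ 740.94

741 kits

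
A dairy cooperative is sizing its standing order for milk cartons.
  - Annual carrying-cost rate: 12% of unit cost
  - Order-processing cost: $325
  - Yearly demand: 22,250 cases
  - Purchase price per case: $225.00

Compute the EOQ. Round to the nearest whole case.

732 cases

Carrying cost H = $225 × 12% = $27.0000/case/yr
EOQ = √(2DS/H) = √(2 × 22,250 × 325 / 27)
    = √(535,648.15) ≈ 731.88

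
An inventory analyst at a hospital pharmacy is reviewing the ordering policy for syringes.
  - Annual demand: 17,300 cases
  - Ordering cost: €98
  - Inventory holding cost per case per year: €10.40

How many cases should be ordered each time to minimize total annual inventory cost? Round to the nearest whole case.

571 cases

Optimal lot size Q* = (2 × 17,300 × €98 / €10.4)^½ ≈ 571.00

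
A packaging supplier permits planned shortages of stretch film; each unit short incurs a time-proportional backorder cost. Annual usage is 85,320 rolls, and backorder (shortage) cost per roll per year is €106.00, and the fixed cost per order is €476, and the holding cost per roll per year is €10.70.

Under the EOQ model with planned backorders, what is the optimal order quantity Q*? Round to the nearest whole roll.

2,891 rolls

Q* = √(2DS/H) · √((H + b)/b)
   = √(2 × 85,320 × 476 / 10.7) · √((10.7 + 106) / 106)
   = 2,755.193 × 1.0493 ≈ 2,890.91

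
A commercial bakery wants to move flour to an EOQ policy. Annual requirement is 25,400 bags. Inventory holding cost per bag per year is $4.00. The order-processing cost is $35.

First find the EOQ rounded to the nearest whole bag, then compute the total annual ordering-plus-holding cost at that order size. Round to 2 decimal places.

$2,666.83

Q* = √(2·D·S / H) = √(2·25,400·35 / 4) = √444,500.0 ≈ 666.71 → Q = 667 bags
Annual ordering cost = (D/Q)·S = (25,400/667) × 35 = $1,332.83
Annual holding cost  = (Q/2)·H = (667/2) × 4 = $1,334.00
Total = $1,332.83 + $1,334.00 = $2,666.83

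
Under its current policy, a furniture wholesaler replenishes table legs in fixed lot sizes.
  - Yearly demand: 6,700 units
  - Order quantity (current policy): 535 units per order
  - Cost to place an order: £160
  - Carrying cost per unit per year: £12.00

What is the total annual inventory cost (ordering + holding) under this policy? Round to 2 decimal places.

£5,213.74

Ordering: D/Q × S = 6,700/535 × £160 = £2,003.74
Holding:  Q/2 × H = 535/2 × £12 = £3,210.00
Total = £2,003.74 + £3,210.00 = £5,213.74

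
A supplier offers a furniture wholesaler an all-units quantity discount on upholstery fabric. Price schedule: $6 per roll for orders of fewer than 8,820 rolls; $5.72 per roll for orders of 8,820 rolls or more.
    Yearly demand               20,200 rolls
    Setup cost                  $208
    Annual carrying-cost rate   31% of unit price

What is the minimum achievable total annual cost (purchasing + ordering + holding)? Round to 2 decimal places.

H₁ = 31%×$6 = $1.8600;  H₂ = 31%×$5.72 = $1.7732
EOQ₁ = √(2×20,200×208/1.8600) = 2,125.52  (< 8,820, feasible at tier 1)
EOQ₂ = √(2×20,200×208/1.7732) = 2,176.93  (< 8,820 → use Q = 8,820 at tier-2 price)
TC(tier 1 (EOQ₁), Q≈2,125.5) = $125,153.47
TC(tier 2, Q≈8,820.0) = $123,840.18
Minimum at tier 2: $123,840.18

$123,840.18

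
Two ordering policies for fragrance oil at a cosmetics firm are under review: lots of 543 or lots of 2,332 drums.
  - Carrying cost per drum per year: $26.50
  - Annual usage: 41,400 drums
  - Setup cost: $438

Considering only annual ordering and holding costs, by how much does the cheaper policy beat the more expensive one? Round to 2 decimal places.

TC(Q) = (D/Q)S + (Q/2)H
TC(543) = (41,400/543)×438 + (543/2)×26.5 = $40,589.23
TC(2,332) = (41,400/2,332)×438 + (2,332/2)×26.5 = $38,674.81
Lots of 2,332 are cheaper by $1,914.41.

$1,914.41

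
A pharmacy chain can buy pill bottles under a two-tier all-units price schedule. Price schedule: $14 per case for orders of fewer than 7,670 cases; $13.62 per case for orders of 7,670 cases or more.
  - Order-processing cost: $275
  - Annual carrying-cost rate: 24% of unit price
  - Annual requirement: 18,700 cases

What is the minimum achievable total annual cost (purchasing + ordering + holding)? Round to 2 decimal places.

$267,678.57

H₁ = 24%×$14 = $3.3600;  H₂ = 24%×$13.62 = $3.2688
EOQ₁ = √(2×18,700×275/3.3600) = 1,749.57  (< 7,670, feasible at tier 1)
EOQ₂ = √(2×18,700×275/3.2688) = 1,773.81  (< 7,670 → use Q = 7,670 at tier-2 price)
TC(tier 1 (EOQ₁), Q≈1,749.6) = $267,678.57
TC(tier 2, Q≈7,670.0) = $267,900.32
Minimum at tier 1 (EOQ₁): $267,678.57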